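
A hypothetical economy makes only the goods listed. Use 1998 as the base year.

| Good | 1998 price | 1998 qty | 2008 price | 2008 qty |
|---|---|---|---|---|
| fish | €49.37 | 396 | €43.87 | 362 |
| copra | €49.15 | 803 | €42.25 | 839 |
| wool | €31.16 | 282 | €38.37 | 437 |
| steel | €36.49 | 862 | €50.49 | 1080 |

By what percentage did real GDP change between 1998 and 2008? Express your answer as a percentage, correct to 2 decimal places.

Real GDP 1998 = Nominal GDP 1998 = 49.37·396 + 49.15·803 + 31.16·282 + 36.49·862 = 99259.47.
Real GDP 2008 (at 1998 prices) = 49.37·362 + 49.15·839 + 31.16·437 + 36.49·1080 = 112134.91.
Real growth = 112134.91/99259.47 − 1 = 0.1297.

12.97%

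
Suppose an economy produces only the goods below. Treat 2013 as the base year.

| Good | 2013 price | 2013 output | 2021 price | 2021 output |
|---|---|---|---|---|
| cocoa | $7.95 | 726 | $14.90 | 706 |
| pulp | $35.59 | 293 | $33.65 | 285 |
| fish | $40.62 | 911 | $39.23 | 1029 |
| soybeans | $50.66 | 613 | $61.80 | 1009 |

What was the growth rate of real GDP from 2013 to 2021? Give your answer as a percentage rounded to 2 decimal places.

Real GDP 2013 = Nominal GDP 2013 = 7.95·726 + 35.59·293 + 40.62·911 + 50.66·613 = 84258.97.
Real GDP 2021 (at 2013 prices) = 7.95·706 + 35.59·285 + 40.62·1029 + 50.66·1009 = 108669.77.
Real growth = 108669.77/84258.97 − 1 = 0.2897.

28.97%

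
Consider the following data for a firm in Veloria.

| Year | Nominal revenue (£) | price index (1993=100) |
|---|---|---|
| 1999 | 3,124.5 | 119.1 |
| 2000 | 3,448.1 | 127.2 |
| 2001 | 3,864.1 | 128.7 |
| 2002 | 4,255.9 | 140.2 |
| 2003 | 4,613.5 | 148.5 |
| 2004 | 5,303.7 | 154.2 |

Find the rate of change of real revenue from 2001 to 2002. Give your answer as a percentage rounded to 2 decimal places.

Real revenue 2001 = 3864.1/1.287 = 3002.41.
Real revenue 2002 = 4255.9/1.402 = 3035.59.
Change = 3035.59/3002.41 − 1 = 0.0111.

1.11%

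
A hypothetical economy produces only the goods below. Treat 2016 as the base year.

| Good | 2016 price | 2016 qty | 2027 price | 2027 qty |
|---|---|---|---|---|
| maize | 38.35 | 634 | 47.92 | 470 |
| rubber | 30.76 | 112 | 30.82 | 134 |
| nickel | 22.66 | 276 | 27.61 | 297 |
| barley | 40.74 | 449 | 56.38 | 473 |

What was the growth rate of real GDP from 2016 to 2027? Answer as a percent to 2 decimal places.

-7.95%

Real GDP 2016 = Nominal GDP 2016 = 38.35·634 + 30.76·112 + 22.66·276 + 40.74·449 = 52305.44.
Real GDP 2027 (at 2016 prices) = 38.35·470 + 30.76·134 + 22.66·297 + 40.74·473 = 48146.38.
Real growth = 48146.38/52305.44 − 1 = -0.0795.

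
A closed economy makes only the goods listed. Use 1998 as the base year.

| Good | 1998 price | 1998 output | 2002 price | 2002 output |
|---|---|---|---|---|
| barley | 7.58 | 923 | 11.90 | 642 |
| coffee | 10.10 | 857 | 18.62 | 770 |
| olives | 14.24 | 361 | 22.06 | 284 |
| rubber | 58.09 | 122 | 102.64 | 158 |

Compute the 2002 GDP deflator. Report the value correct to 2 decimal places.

Nominal GDP 2002 = 11.90·642 + 18.62·770 + 22.06·284 + 102.64·158 = 44459.36.
Real GDP 2002 (at 1998 prices) = 7.58·642 + 10.10·770 + 14.24·284 + 58.09·158 = 25865.74.
Deflator = Nominal/Real × 100 = 44459.36/25865.74 × 100 = 171.885.

171.89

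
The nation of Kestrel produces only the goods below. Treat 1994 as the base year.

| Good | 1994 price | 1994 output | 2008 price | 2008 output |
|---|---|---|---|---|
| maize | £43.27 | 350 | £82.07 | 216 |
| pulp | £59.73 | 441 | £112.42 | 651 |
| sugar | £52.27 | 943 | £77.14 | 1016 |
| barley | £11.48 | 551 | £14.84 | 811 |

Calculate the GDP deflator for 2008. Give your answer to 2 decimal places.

163.87

Nominal GDP 2008 = 82.07·216 + 112.42·651 + 77.14·1016 + 14.84·811 = 181322.02.
Real GDP 2008 (at 1994 prices) = 43.27·216 + 59.73·651 + 52.27·1016 + 11.48·811 = 110647.15.
Deflator = Nominal/Real × 100 = 181322.02/110647.15 × 100 = 163.874.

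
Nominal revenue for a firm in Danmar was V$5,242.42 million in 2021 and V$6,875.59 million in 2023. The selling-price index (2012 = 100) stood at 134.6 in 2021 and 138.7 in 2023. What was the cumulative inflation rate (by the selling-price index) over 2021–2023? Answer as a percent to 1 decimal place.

Price-level change = 138.7 / 134.6 − 1 = 0.0305.

3.0%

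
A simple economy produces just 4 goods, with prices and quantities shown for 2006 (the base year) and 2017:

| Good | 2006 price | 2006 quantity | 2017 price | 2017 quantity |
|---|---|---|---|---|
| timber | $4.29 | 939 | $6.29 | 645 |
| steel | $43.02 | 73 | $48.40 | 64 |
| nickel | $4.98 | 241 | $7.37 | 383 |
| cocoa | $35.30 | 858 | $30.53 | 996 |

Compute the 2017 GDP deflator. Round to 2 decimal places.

Nominal GDP 2017 = 6.29·645 + 48.40·64 + 7.37·383 + 30.53·996 = 40385.24.
Real GDP 2017 (at 2006 prices) = 4.29·645 + 43.02·64 + 4.98·383 + 35.30·996 = 42586.47.
Deflator = Nominal/Real × 100 = 40385.24/42586.47 × 100 = 94.831.

94.83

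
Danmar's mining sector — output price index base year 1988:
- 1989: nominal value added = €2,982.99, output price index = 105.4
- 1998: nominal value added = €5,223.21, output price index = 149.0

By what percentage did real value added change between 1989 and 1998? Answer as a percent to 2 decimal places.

Deflate each year: 1989 → 2982.99/1.054 = 2830.16; 1998 → 5223.21/1.490 = 3505.51.
So real value added changed by 3505.51/2830.16 − 1 = 0.2386, i.e. 23.86%.

23.86%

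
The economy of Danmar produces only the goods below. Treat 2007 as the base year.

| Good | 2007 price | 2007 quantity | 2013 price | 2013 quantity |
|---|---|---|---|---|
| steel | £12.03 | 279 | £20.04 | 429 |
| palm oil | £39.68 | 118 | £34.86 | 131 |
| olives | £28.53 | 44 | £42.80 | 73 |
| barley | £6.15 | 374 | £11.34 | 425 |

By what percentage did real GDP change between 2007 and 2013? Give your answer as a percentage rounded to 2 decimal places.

Real GDP 2007 = Nominal GDP 2007 = 12.03·279 + 39.68·118 + 28.53·44 + 6.15·374 = 11594.03.
Real GDP 2013 (at 2007 prices) = 12.03·429 + 39.68·131 + 28.53·73 + 6.15·425 = 15055.39.
Real growth = 15055.39/11594.03 − 1 = 0.2985.

29.85%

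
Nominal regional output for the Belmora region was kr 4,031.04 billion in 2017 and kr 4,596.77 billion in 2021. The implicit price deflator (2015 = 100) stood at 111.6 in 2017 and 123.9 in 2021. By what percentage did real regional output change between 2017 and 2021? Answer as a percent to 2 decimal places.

2.71%

Deflate each year: 2017 → 4031.04/1.116 = 3612.04; 2021 → 4596.77/1.239 = 3710.06.
So real regional output changed by 3710.06/3612.04 − 1 = 0.0271, i.e. 2.71%.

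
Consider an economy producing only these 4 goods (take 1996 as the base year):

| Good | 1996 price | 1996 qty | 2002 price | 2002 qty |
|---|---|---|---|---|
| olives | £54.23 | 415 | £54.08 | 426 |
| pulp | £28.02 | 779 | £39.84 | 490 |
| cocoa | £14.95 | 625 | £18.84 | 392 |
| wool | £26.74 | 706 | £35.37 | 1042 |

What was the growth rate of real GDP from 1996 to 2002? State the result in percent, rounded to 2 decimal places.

Real GDP 1996 = Nominal GDP 1996 = 54.23·415 + 28.02·779 + 14.95·625 + 26.74·706 = 72555.22.
Real GDP 2002 (at 1996 prices) = 54.23·426 + 28.02·490 + 14.95·392 + 26.74·1042 = 70555.26.
Real growth = 70555.26/72555.22 − 1 = -0.0276.

-2.76%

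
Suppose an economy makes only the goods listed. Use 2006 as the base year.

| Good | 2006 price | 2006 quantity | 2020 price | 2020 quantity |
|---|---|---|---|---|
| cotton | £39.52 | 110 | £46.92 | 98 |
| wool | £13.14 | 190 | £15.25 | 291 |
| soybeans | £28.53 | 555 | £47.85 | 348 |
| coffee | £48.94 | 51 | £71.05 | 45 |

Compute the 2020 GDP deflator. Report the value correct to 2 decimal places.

145.68

Nominal GDP 2020 = 46.92·98 + 15.25·291 + 47.85·348 + 71.05·45 = 28884.96.
Real GDP 2020 (at 2006 prices) = 39.52·98 + 13.14·291 + 28.53·348 + 48.94·45 = 19827.44.
Deflator = Nominal/Real × 100 = 28884.96/19827.44 × 100 = 145.682.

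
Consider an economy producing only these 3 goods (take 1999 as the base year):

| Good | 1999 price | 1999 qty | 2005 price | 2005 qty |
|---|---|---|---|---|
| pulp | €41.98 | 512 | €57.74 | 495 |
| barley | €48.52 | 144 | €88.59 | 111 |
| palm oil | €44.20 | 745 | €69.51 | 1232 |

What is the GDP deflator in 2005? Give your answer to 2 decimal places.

153.87

Nominal GDP 2005 = 57.74·495 + 88.59·111 + 69.51·1232 = 124051.11.
Real GDP 2005 (at 1999 prices) = 41.98·495 + 48.52·111 + 44.20·1232 = 80620.22.
Deflator = Nominal/Real × 100 = 124051.11/80620.22 × 100 = 153.871.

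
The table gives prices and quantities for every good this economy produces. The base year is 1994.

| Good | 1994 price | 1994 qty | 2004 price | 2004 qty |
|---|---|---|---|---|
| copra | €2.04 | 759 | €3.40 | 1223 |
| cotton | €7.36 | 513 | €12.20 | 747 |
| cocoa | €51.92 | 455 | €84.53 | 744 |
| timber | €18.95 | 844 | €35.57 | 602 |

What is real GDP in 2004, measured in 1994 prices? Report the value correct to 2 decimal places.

€58029.22

Real GDP 2004 = Σ (p_1994 × q_2004) = 2.04·1223 + 7.36·747 + 51.92·744 + 18.95·602 = 58029.22.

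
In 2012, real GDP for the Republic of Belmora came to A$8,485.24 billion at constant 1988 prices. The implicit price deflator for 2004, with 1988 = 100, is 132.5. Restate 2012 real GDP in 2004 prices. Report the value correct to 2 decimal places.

Real GDP in 2004 prices = Real GDP in 1988 prices × (P_2004/P_1988) = 8485.24 × 1.325 = 11242.94.

A$11,242.94 billion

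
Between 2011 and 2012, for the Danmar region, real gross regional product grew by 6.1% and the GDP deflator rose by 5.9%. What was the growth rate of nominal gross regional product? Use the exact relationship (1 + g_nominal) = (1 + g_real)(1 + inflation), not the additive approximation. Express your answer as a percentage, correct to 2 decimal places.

12.36%

(1 + g_nom) = (1 + g_real)(1 + π) = 1.0610 × 1.0590 = 1.12360.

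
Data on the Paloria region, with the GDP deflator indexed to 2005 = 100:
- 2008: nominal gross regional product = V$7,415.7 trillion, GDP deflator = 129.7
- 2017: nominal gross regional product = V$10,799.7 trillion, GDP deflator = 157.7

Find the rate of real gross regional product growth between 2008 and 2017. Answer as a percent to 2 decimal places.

Deflate each year: 2008 → 7415.7/1.297 = 5717.58; 2017 → 10799.7/1.577 = 6848.26.
So real gross regional product changed by 6848.26/5717.58 − 1 = 0.1978, i.e. 19.78%.

19.78%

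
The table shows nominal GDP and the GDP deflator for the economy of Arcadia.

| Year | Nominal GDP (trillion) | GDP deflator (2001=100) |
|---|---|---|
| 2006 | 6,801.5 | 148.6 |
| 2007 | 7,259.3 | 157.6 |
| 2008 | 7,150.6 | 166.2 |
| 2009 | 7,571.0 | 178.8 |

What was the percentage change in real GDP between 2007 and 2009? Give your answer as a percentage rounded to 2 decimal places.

-8.07%

Real GDP 2007 = 7259.3/1.576 = 4606.15.
Real GDP 2009 = 7571.0/1.788 = 4234.34.
Change = 4234.34/4606.15 − 1 = -0.0807.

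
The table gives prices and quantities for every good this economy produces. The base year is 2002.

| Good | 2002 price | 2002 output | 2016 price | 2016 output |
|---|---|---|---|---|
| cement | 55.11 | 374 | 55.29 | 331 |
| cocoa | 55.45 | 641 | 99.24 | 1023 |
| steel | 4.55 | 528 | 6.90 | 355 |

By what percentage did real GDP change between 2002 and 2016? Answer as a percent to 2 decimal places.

30.78%

Real GDP 2002 = Nominal GDP 2002 = 55.11·374 + 55.45·641 + 4.55·528 = 58556.99.
Real GDP 2016 (at 2002 prices) = 55.11·331 + 55.45·1023 + 4.55·355 = 76582.01.
Real growth = 76582.01/58556.99 − 1 = 0.3078.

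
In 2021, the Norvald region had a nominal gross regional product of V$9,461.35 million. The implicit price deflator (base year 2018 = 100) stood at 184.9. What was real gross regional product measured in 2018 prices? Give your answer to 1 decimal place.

V$5,117.0 million

Real gross regional product = Nominal / (implicit price deflator/100) = 9461.35 / 1.849 = 5117.01.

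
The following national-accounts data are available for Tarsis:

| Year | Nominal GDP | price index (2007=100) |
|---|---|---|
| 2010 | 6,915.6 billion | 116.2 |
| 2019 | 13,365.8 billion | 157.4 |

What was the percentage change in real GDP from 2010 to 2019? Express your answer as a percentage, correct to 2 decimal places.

Real GDP 2010 = 6915.6 / 1.162 = 5951.46.
Real GDP 2019 = 13365.8 / 1.574 = 8491.61.
Real growth = 8491.61 / 5951.46 − 1 = 0.4268.

42.68%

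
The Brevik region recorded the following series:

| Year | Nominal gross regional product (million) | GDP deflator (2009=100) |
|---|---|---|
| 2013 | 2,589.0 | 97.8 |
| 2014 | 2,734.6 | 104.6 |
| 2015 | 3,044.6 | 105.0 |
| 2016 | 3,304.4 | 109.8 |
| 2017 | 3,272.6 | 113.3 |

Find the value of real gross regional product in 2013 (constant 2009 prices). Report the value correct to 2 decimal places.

2,647.24 million

Real gross regional product 2013 = 2589.0 / 0.978 = 2647.24.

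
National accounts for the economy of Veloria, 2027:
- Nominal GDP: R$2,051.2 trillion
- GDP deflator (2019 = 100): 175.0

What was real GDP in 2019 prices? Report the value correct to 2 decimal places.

Real GDP = Nominal / (GDP deflator/100) = 2051.2 / 1.750 = 1172.11.

R$1,172.11 trillion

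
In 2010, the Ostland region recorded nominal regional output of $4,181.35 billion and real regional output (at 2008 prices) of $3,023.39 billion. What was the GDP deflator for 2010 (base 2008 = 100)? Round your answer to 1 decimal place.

GDP deflator = (Nominal / Real) × 100 = 4181.35 / 3023.39 × 100 = 138.30.

138.3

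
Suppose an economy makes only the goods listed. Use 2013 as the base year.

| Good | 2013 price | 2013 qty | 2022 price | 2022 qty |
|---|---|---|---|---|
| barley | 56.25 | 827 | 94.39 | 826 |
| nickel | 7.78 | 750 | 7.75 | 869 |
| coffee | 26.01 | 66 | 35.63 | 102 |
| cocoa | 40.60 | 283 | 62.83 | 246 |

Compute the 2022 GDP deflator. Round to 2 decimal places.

157.58

Nominal GDP 2022 = 94.39·826 + 7.75·869 + 35.63·102 + 62.83·246 = 103791.33.
Real GDP 2022 (at 2013 prices) = 56.25·826 + 7.78·869 + 26.01·102 + 40.60·246 = 65863.94.
Deflator = Nominal/Real × 100 = 103791.33/65863.94 × 100 = 157.584.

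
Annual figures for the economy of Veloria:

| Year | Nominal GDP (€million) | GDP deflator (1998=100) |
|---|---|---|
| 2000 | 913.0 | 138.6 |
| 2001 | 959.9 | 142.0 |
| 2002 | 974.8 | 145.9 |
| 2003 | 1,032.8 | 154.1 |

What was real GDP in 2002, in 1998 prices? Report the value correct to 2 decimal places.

Real GDP 2002 = 974.8 / 1.459 = 668.13.

€668.13 million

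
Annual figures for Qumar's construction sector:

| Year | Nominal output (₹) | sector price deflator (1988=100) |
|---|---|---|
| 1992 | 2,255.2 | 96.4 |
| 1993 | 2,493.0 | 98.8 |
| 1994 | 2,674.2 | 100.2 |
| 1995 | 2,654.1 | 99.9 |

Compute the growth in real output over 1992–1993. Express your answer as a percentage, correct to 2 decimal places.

Real output 1992 = 2255.2/0.964 = 2339.42.
Real output 1993 = 2493.0/0.988 = 2523.28.
Change = 2523.28/2339.42 − 1 = 0.0786.

7.86%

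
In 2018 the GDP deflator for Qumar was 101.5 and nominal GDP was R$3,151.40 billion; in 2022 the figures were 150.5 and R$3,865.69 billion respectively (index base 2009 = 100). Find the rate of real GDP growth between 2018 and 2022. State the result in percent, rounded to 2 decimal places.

-17.27%

Real GDP 2018 = 3151.40 / 1.015 = 3104.83.
Real GDP 2022 = 3865.69 / 1.505 = 2568.56.
Real growth = 2568.56 / 3104.83 − 1 = -0.1727.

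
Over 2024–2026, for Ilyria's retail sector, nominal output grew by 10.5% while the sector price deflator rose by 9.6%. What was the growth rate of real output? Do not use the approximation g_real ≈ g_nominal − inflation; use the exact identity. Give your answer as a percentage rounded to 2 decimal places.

(1 + g_nom) = (1 + g_real)(1 + π), so g_real = 1.1050 / 1.0960 − 1 = 0.00821.

0.82%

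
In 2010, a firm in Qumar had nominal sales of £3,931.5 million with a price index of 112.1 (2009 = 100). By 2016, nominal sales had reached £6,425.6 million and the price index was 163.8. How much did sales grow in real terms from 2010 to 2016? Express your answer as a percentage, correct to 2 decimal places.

11.85%

Real sales 2010 = 3931.5 / 1.121 = 3507.14.
Real sales 2016 = 6425.6 / 1.638 = 3922.83.
Real growth = 3922.83 / 3507.14 − 1 = 0.1185.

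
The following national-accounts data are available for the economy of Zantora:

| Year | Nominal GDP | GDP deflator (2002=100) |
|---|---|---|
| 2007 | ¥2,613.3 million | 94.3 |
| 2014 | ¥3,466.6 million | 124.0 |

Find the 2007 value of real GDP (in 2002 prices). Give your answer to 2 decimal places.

Real GDP = Nominal / (GDP deflator/100) = 2613.3 / 0.943 = 2771.26.

¥2,771.26 million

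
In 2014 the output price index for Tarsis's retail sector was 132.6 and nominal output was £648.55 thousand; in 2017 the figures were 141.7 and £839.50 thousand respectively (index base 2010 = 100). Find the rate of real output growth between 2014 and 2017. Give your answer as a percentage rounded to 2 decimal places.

Deflate each year: 2014 → 648.55/1.326 = 489.10; 2017 → 839.50/1.417 = 592.45.
So real output changed by 592.45/489.10 − 1 = 0.2113, i.e. 21.13%.

21.13%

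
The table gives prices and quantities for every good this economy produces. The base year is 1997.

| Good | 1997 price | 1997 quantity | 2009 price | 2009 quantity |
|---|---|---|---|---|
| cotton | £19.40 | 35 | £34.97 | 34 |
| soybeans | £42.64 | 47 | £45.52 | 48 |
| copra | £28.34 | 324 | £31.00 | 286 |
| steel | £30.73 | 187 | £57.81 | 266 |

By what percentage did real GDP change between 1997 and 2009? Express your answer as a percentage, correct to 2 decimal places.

Real GDP 1997 = Nominal GDP 1997 = 19.40·35 + 42.64·47 + 28.34·324 + 30.73·187 = 17611.75.
Real GDP 2009 (at 1997 prices) = 19.40·34 + 42.64·48 + 28.34·286 + 30.73·266 = 18985.74.
Real growth = 18985.74/17611.75 − 1 = 0.0780.

7.80%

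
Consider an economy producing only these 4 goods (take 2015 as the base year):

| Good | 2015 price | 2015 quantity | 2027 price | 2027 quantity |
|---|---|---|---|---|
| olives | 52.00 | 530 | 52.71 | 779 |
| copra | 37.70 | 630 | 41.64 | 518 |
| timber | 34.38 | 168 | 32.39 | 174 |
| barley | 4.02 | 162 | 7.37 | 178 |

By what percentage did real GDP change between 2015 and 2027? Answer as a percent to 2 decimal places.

15.58%

Real GDP 2015 = Nominal GDP 2015 = 52.00·530 + 37.70·630 + 34.38·168 + 4.02·162 = 57738.08.
Real GDP 2027 (at 2015 prices) = 52.00·779 + 37.70·518 + 34.38·174 + 4.02·178 = 66734.28.
Real growth = 66734.28/57738.08 − 1 = 0.1558.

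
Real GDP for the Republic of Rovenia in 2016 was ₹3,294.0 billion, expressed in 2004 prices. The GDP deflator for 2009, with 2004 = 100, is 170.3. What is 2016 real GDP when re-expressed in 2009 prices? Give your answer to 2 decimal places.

₹5,609.68 billion

Real GDP in 2009 prices = Real GDP in 2004 prices × (P_2009/P_2004) = 3294.0 × 1.703 = 5609.68.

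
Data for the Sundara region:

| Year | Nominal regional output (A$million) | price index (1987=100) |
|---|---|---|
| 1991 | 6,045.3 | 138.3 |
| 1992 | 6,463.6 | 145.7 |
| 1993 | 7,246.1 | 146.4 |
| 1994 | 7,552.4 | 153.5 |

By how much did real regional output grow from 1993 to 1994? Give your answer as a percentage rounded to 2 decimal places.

-0.59%

Real regional output 1993 = 7246.1/1.464 = 4949.52.
Real regional output 1994 = 7552.4/1.535 = 4920.13.
Change = 4920.13/4949.52 − 1 = -0.0059.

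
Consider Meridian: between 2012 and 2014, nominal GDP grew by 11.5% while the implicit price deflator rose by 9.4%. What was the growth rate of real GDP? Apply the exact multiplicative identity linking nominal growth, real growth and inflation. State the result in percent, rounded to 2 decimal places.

1.92%

(1 + g_nom) = (1 + g_real)(1 + π), so g_real = 1.1150 / 1.0940 − 1 = 0.01920.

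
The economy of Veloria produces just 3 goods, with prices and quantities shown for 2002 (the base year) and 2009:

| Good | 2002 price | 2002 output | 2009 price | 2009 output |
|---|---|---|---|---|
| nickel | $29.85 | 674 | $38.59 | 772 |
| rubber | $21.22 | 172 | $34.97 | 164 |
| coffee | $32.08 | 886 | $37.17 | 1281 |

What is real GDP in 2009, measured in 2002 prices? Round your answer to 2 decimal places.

Real GDP 2009 = Σ (p_2002 × q_2009) = 29.85·772 + 21.22·164 + 32.08·1281 = 67618.76.

$67618.76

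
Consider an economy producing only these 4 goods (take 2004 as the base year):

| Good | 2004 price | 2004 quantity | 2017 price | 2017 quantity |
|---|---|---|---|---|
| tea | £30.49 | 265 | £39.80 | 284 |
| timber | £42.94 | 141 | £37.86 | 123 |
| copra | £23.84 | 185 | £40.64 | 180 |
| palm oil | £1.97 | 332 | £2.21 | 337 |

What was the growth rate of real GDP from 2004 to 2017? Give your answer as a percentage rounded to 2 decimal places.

-1.58%

Real GDP 2004 = Nominal GDP 2004 = 30.49·265 + 42.94·141 + 23.84·185 + 1.97·332 = 19198.83.
Real GDP 2017 (at 2004 prices) = 30.49·284 + 42.94·123 + 23.84·180 + 1.97·337 = 18895.87.
Real growth = 18895.87/19198.83 − 1 = -0.0158.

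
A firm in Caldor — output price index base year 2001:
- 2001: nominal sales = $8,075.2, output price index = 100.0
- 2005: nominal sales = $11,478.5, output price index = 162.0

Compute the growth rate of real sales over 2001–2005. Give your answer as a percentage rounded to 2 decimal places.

-12.26%

Deflate each year: 2001 → 8075.2/1.000 = 8075.20; 2005 → 11478.5/1.620 = 7085.49.
So real sales changed by 7085.49/8075.20 − 1 = -0.1226, i.e. -12.26%.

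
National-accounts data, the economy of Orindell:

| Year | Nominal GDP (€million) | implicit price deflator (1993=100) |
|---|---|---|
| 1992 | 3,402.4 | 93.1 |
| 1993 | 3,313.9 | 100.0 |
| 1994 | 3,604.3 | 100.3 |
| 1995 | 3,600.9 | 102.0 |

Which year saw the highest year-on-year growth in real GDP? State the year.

1993: real = 3313.9/1.000 = 3313.90; growth vs 1992 (3654.56) = -9.32%.
1994: real = 3604.3/1.003 = 3593.52; growth vs 1993 (3313.90) = 8.44%.
1995: real = 3600.9/1.020 = 3530.29; growth vs 1994 (3593.52) = -1.76%.

1994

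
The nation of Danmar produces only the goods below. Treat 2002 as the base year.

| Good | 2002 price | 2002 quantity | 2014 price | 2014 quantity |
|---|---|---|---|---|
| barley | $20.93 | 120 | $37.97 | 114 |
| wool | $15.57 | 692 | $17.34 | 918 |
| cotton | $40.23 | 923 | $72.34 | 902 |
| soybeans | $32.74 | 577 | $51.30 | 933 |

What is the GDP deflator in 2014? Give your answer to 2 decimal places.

Nominal GDP 2014 = 37.97·114 + 17.34·918 + 72.34·902 + 51.30·933 = 133360.28.
Real GDP 2014 (at 2002 prices) = 20.93·114 + 15.57·918 + 40.23·902 + 32.74·933 = 83513.16.
Deflator = Nominal/Real × 100 = 133360.28/83513.16 × 100 = 159.688.

159.69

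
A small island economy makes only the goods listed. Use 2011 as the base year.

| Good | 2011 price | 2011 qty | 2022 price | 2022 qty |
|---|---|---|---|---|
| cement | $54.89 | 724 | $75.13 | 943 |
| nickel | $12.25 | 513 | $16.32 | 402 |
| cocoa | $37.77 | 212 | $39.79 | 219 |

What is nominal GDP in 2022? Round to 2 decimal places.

Nominal GDP 2022 = Σ (p_2022 × q_2022) = 75.13·943 + 16.32·402 + 39.79·219 = 86122.24.

$86122.24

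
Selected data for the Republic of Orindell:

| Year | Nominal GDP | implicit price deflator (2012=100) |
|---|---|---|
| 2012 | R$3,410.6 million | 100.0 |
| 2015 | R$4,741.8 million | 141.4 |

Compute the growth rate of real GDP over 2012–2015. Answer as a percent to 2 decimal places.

Deflate each year: 2012 → 3410.6/1.000 = 3410.60; 2015 → 4741.8/1.414 = 3353.47.
So real GDP changed by 3353.47/3410.60 − 1 = -0.0168, i.e. -1.68%.

-1.68%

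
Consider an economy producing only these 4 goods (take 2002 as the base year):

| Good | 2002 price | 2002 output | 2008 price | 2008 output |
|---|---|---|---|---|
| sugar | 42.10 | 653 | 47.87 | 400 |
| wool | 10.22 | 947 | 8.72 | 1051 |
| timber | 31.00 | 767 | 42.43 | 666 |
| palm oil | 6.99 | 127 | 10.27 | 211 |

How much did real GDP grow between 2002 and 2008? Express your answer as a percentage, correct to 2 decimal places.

-19.62%

Real GDP 2002 = Nominal GDP 2002 = 42.10·653 + 10.22·947 + 31.00·767 + 6.99·127 = 61834.37.
Real GDP 2008 (at 2002 prices) = 42.10·400 + 10.22·1051 + 31.00·666 + 6.99·211 = 49702.11.
Real growth = 49702.11/61834.37 − 1 = -0.1962.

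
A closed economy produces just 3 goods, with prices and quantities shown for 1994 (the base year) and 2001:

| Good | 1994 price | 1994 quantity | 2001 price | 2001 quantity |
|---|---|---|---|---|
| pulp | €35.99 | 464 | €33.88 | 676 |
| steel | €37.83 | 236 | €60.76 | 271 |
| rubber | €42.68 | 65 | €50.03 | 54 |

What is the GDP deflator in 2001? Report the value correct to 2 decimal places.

Nominal GDP 2001 = 33.88·676 + 60.76·271 + 50.03·54 = 42070.46.
Real GDP 2001 (at 1994 prices) = 35.99·676 + 37.83·271 + 42.68·54 = 36885.89.
Deflator = Nominal/Real × 100 = 42070.46/36885.89 × 100 = 114.056.

114.06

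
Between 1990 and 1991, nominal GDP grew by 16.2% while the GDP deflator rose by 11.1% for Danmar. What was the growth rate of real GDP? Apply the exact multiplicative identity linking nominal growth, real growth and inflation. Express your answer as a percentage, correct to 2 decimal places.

4.59%

(1 + g_nom) = (1 + g_real)(1 + π), so g_real = 1.1620 / 1.1110 − 1 = 0.04590.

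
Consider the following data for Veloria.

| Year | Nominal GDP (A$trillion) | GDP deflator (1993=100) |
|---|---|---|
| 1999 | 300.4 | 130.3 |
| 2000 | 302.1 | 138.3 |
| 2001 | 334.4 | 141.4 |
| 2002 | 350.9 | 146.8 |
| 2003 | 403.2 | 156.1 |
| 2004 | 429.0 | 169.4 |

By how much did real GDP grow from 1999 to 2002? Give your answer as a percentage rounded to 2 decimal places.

Real GDP 1999 = 300.4/1.303 = 230.54.
Real GDP 2002 = 350.9/1.468 = 239.03.
Change = 239.03/230.54 − 1 = 0.0368.

3.68%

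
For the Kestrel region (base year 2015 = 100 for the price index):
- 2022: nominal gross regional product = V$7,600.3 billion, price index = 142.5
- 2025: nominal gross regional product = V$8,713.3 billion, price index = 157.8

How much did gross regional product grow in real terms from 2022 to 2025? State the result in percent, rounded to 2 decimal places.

3.53%

Real gross regional product 2022 = 7600.3 / 1.425 = 5333.54.
Real gross regional product 2025 = 8713.3 / 1.578 = 5521.74.
Real growth = 5521.74 / 5333.54 − 1 = 0.0353.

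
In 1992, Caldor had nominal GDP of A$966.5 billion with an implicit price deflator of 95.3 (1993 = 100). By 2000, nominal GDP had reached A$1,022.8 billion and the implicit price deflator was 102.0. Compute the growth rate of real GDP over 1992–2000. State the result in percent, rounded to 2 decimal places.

Deflate each year: 1992 → 966.5/0.953 = 1014.17; 2000 → 1022.8/1.020 = 1002.75.
So real GDP changed by 1002.75/1014.17 − 1 = -0.0113, i.e. -1.13%.

-1.13%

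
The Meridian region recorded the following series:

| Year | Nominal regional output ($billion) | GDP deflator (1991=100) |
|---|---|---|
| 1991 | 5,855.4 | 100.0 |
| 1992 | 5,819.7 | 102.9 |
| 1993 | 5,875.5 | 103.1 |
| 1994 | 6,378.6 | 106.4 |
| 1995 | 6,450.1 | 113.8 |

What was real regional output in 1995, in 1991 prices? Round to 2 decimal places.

$5,667.93 billion

Real regional output 1995 = 6450.1 / 1.138 = 5667.93.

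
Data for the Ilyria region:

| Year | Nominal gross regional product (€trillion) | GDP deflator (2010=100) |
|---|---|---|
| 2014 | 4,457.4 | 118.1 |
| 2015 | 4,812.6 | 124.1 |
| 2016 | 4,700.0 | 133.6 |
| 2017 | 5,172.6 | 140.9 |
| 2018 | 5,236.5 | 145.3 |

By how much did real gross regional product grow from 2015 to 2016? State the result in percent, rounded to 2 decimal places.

Real gross regional product 2015 = 4812.6/1.241 = 3878.00.
Real gross regional product 2016 = 4700.0/1.336 = 3517.96.
Change = 3517.96/3878.00 − 1 = -0.0928.

-9.28%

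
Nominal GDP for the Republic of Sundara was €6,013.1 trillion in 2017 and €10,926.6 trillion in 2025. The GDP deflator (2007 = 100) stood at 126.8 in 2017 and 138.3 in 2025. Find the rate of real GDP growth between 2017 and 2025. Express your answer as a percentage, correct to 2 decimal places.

66.60%

Real GDP 2017 = 6013.1 / 1.268 = 4742.19.
Real GDP 2025 = 10926.6 / 1.383 = 7900.65.
Real growth = 7900.65 / 4742.19 − 1 = 0.6660.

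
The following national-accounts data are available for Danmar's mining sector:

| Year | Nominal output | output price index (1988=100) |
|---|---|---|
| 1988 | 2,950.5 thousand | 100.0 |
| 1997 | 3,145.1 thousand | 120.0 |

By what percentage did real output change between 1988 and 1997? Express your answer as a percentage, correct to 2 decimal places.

Deflate each year: 1988 → 2950.5/1.000 = 2950.50; 1997 → 3145.1/1.200 = 2620.92.
So real output changed by 2620.92/2950.50 − 1 = -0.1117, i.e. -11.17%.

-11.17%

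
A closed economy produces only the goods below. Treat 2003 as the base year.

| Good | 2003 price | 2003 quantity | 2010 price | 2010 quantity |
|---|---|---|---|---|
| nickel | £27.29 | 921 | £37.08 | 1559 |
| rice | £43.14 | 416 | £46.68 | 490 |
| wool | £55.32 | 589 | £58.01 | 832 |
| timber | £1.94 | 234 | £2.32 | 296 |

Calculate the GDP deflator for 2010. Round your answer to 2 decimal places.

117.54

Nominal GDP 2010 = 37.08·1559 + 46.68·490 + 58.01·832 + 2.32·296 = 129631.96.
Real GDP 2010 (at 2003 prices) = 27.29·1559 + 43.14·490 + 55.32·832 + 1.94·296 = 110284.19.
Deflator = Nominal/Real × 100 = 129631.96/110284.19 × 100 = 117.544.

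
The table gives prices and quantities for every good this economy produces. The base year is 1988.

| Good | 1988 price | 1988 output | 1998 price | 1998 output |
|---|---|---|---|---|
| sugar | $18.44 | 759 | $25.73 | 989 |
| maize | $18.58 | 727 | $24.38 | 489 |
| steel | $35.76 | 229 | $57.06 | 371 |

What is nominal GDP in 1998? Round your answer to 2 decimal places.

$58538.05

Nominal GDP 1998 = Σ (p_1998 × q_1998) = 25.73·989 + 24.38·489 + 57.06·371 = 58538.05.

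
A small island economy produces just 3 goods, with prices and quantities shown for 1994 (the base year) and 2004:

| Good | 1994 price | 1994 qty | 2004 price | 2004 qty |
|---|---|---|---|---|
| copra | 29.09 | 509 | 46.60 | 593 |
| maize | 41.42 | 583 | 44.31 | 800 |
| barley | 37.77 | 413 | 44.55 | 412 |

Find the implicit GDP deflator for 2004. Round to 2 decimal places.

Nominal GDP 2004 = 46.60·593 + 44.31·800 + 44.55·412 = 81436.40.
Real GDP 2004 (at 1994 prices) = 29.09·593 + 41.42·800 + 37.77·412 = 65947.61.
Deflator = Nominal/Real × 100 = 81436.40/65947.61 × 100 = 123.487.

123.49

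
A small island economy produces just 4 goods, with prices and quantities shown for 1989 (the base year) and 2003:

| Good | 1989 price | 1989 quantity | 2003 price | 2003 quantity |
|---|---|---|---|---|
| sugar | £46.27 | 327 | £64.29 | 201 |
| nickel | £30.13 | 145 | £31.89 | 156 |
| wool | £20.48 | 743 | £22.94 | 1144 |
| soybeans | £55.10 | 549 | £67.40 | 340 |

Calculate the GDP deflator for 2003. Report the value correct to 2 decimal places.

119.39

Nominal GDP 2003 = 64.29·201 + 31.89·156 + 22.94·1144 + 67.40·340 = 67056.49.
Real GDP 2003 (at 1989 prices) = 46.27·201 + 30.13·156 + 20.48·1144 + 55.10·340 = 56163.67.
Deflator = Nominal/Real × 100 = 67056.49/56163.67 × 100 = 119.395.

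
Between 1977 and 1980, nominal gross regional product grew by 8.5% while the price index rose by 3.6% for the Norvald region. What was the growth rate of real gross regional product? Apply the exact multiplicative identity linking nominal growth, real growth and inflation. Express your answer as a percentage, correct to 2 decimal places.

4.73%

(1 + g_nom) = (1 + g_real)(1 + π), so g_real = 1.0850 / 1.0360 − 1 = 0.04730.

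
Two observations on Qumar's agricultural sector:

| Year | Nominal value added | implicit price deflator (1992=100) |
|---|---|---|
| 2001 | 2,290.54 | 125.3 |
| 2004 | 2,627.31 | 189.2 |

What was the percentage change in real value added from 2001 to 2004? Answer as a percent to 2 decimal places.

-24.04%

Real value added 2001 = 2290.54 / 1.253 = 1828.04.
Real value added 2004 = 2627.31 / 1.892 = 1388.64.
Real growth = 1388.64 / 1828.04 − 1 = -0.2404.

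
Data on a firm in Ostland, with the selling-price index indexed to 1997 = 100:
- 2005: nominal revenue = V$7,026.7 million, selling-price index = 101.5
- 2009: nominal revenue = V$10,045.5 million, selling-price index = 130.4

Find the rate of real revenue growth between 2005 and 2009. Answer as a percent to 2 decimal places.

11.28%

Real revenue 2005 = 7026.7 / 1.015 = 6922.86.
Real revenue 2009 = 10045.5 / 1.304 = 7703.60.
Real growth = 7703.60 / 6922.86 − 1 = 0.1128.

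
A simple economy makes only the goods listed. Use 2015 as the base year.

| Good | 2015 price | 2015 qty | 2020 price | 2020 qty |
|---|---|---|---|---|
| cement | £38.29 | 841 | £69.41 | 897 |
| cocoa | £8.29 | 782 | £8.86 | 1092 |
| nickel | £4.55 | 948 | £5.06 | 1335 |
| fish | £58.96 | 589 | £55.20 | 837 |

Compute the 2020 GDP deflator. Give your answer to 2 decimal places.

Nominal GDP 2020 = 69.41·897 + 8.86·1092 + 5.06·1335 + 55.20·837 = 124893.39.
Real GDP 2020 (at 2015 prices) = 38.29·897 + 8.29·1092 + 4.55·1335 + 58.96·837 = 98822.58.
Deflator = Nominal/Real × 100 = 124893.39/98822.58 × 100 = 126.381.

126.38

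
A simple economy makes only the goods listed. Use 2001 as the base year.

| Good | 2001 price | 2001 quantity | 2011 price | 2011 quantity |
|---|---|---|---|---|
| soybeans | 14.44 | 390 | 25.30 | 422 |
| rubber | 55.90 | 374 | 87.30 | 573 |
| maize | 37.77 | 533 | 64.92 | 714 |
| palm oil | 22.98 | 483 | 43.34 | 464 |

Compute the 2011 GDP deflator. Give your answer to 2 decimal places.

Nominal GDP 2011 = 25.30·422 + 87.30·573 + 64.92·714 + 43.34·464 = 127162.14.
Real GDP 2011 (at 2001 prices) = 14.44·422 + 55.90·573 + 37.77·714 + 22.98·464 = 75754.88.
Deflator = Nominal/Real × 100 = 127162.14/75754.88 × 100 = 167.860.

167.86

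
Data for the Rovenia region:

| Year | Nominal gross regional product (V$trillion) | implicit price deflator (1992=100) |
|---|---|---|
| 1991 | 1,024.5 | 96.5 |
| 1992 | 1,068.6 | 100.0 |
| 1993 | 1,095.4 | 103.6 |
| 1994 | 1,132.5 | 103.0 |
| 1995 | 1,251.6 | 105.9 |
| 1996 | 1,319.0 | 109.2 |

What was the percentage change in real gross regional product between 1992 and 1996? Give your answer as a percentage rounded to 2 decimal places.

13.03%

Real gross regional product 1992 = 1068.6/1.000 = 1068.60.
Real gross regional product 1996 = 1319.0/1.092 = 1207.88.
Change = 1207.88/1068.60 − 1 = 0.1303.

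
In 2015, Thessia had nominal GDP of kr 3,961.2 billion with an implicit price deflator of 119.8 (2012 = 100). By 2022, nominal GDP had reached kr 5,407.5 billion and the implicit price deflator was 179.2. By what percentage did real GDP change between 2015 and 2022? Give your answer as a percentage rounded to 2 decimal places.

-8.74%

Deflate each year: 2015 → 3961.2/1.198 = 3306.51; 2022 → 5407.5/1.792 = 3017.58.
So real GDP changed by 3017.58/3306.51 − 1 = -0.0874, i.e. -8.74%.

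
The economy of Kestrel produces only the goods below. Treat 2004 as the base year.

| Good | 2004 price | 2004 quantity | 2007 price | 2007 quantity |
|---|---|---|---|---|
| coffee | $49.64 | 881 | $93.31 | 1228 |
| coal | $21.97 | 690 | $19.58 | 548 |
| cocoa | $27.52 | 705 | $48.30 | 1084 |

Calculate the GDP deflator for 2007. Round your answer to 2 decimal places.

Nominal GDP 2007 = 93.31·1228 + 19.58·548 + 48.30·1084 = 177671.72.
Real GDP 2007 (at 2004 prices) = 49.64·1228 + 21.97·548 + 27.52·1084 = 102829.16.
Deflator = Nominal/Real × 100 = 177671.72/102829.16 × 100 = 172.783.

172.78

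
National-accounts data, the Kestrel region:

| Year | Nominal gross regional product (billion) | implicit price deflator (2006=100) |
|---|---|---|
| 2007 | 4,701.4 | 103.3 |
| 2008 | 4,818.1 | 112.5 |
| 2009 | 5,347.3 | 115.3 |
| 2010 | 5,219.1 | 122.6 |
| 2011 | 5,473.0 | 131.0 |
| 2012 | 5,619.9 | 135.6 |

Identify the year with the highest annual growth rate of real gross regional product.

2008: real = 4818.1/1.125 = 4282.76; growth vs 2007 (4551.21) = -5.90%.
2009: real = 5347.3/1.153 = 4637.73; growth vs 2008 (4282.76) = 8.29%.
2010: real = 5219.1/1.226 = 4257.01; growth vs 2009 (4637.73) = -8.21%.
2011: real = 5473.0/1.310 = 4177.86; growth vs 2010 (4257.01) = -1.86%.
2012: real = 5619.9/1.356 = 4144.47; growth vs 2011 (4177.86) = -0.80%.

2009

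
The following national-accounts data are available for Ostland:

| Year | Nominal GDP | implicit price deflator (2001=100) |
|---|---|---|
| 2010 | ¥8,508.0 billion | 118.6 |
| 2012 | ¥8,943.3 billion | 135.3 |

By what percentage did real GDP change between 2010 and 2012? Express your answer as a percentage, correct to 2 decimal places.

Deflate each year: 2010 → 8508.0/1.186 = 7173.69; 2012 → 8943.3/1.353 = 6609.98.
So real GDP changed by 6609.98/7173.69 − 1 = -0.0786, i.e. -7.86%.

-7.86%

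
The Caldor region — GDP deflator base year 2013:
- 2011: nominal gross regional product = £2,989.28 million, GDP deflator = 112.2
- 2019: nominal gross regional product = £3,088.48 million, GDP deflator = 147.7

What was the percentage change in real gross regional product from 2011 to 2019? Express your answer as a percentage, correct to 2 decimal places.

Real gross regional product 2011 = 2989.28 / 1.122 = 2664.24.
Real gross regional product 2019 = 3088.48 / 1.477 = 2091.05.
Real growth = 2091.05 / 2664.24 − 1 = -0.2151.

-21.51%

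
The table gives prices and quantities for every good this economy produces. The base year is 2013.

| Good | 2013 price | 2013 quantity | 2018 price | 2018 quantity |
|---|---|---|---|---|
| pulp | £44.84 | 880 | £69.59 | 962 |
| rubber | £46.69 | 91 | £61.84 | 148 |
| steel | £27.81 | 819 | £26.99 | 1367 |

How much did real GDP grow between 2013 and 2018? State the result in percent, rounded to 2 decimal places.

Real GDP 2013 = Nominal GDP 2013 = 44.84·880 + 46.69·91 + 27.81·819 = 66484.38.
Real GDP 2018 (at 2013 prices) = 44.84·962 + 46.69·148 + 27.81·1367 = 88062.47.
Real growth = 88062.47/66484.38 − 1 = 0.3246.

32.46%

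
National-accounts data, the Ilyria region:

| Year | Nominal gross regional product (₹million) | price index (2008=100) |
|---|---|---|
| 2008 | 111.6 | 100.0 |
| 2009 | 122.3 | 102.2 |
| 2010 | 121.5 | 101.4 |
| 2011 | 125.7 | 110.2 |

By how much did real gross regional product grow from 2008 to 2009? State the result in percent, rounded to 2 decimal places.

Real gross regional product 2008 = 111.6/1.000 = 111.60.
Real gross regional product 2009 = 122.3/1.022 = 119.67.
Change = 119.67/111.60 − 1 = 0.0723.

7.23%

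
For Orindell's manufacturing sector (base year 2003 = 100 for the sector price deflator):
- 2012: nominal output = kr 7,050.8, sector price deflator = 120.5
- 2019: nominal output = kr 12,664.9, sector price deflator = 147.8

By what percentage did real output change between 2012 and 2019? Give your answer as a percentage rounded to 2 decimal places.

Deflate each year: 2012 → 7050.8/1.205 = 5851.29; 2019 → 12664.9/1.478 = 8568.94.
So real output changed by 8568.94/5851.29 − 1 = 0.4645, i.e. 46.45%.

46.45%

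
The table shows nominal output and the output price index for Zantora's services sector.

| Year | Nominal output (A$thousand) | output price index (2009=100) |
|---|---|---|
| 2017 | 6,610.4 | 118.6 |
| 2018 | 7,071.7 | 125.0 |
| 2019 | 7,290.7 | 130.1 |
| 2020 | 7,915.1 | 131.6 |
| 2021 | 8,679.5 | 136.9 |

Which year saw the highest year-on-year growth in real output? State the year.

2020

2018: real = 7071.7/1.250 = 5657.36; growth vs 2017 (5573.69) = 1.50%.
2019: real = 7290.7/1.301 = 5603.92; growth vs 2018 (5657.36) = -0.94%.
2020: real = 7915.1/1.316 = 6014.51; growth vs 2019 (5603.92) = 7.33%.
2021: real = 8679.5/1.369 = 6340.03; growth vs 2020 (6014.51) = 5.41%.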